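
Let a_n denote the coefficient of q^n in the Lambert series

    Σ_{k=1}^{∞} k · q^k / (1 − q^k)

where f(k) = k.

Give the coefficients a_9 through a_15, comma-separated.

13, 18, 12, 28, 14, 24, 24

q^9  k|9↦f(k): 1:1 3:3 9:9  a_9=13
q^10  k|10↦f(k): 1:1 2:2 5:5 10:10  a_10=18
[q^11] f(11)=11,f(1)=1 ⇒ 12
[q^12] f(12)=12,f(6)=6,f(4)=4,f(3)=3,f(2)=2,f(1)=1 ⇒ 28
n=13: 1·13 13·1  f→[1+13]=14
q^14  k|14↦f(k): 14:14 7:7 2:2 1:1  a_14=24
d|15:{15,5,3,1}  Σf=15+5+3+1=24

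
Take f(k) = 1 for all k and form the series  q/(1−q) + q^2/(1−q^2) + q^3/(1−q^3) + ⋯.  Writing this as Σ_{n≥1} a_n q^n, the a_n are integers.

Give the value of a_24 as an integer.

a_24 = 8

n=24: 1·24 2·12 3·8 4·6 6·4 8·3 12·2 24·1  f→[1+1+1+1+1+1+1+1]=8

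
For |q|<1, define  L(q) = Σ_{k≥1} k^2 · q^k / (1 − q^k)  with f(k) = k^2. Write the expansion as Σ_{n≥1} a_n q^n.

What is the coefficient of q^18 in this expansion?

a_18 = 455

d|18:{1,2,3,6,9,18}  Σf=1+4+9+36+81+324=455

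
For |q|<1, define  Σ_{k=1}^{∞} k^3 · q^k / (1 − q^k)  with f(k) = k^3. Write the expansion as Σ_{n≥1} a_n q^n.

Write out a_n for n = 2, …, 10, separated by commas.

9, 28, 73, 126, 252, 344, 585, 757, 1134

[q^2] f(1)=1,f(2)=8 ⇒ 9
[q^3] f(1)=1,f(3)=27 ⇒ 28
n=4: 1·4 2·2 4·1  f→[1+8+64]=73
[q^5] f(5)=125,f(1)=1 ⇒ 126
n=6: 6·1 3·2 2·3 1·6  f→[216+27+8+1]=252
n=7: 1·7 7·1  f→[1+343]=344
[q^8] f(8)=512,f(4)=64,f(2)=8,f(1)=1 ⇒ 585
q^9  k|9↦f(k): 9:729 3:27 1:1  a_9=757
q^10  k|10↦f(k): 1:1 2:8 5:125 10:1000  a_10=1134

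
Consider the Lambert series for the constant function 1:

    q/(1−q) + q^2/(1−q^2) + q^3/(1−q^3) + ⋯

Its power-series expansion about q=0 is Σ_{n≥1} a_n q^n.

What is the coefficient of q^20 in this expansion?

d|20:{20,10,5,4,2,1}  Σf=1+1+1+1+1+1=6

a_20 = 6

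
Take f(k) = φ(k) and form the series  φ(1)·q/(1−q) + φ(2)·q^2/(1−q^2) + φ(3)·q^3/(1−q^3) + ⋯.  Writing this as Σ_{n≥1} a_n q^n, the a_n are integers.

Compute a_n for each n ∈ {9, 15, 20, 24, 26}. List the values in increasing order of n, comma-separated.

q^9  k|9↦φ(k): 1:1 3:2 9:6  a_9=9
[q^15] φ(1)=1,φ(3)=2,φ(5)=4,φ(15)=8 ⇒ 15
n=20: 1·20 2·10 4·5 5·4 10·2 20·1  φ→[1+1+2+4+4+8]=20
n=24: 24·1 12·2 8·3 6·4 4·6 3·8 2·12 1·24  φ→[8+4+4+2+2+2+1+1]=24
n=26: 1·26 2·13 13·2 26·1  φ→[1+1+12+12]=26

9, 15, 20, 24, 26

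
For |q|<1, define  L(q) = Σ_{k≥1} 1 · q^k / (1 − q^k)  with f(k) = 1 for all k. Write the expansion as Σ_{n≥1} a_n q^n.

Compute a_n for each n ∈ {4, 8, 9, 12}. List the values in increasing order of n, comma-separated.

3, 4, 3, 6

d|4:{4,2,1}  Σf=1+1+1=3
d|8:{8,4,2,1}  Σf=1+1+1+1=4
q^9  k|9↦f(k): 9:1 3:1 1:1  a_9=3
d|12:{1,2,3,4,6,12}  Σf=1+1+1+1+1+1=6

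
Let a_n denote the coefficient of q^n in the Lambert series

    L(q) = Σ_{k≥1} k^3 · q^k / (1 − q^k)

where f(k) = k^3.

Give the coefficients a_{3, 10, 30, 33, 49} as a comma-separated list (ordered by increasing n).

[q^3] f(3)=27,f(1)=1 ⇒ 28
d|10:{1,2,5,10}  Σf=1+8+125+1000=1134
q^30  k|30↦f(k): 30:27000 15:3375 10:1000 6:216 5:125 3:27 2:8 1:1  a_30=31752
n=33: 33·1 11·3 3·11 1·33  f→[35937+1331+27+1]=37296
q^49  k|49↦f(k): 1:1 7:343 49:117649  a_49=117993

28, 1134, 31752, 37296, 117993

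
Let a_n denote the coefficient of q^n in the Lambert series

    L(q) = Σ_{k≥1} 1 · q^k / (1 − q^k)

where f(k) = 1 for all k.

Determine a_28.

a_28 = 6

[q^28] f(28)=1,f(14)=1,f(7)=1,f(4)=1,f(2)=1,f(1)=1 ⇒ 6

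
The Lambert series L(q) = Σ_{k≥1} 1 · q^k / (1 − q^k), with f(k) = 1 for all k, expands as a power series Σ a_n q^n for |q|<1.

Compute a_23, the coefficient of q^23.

a_23 = 2

d|23:{23,1}  Σf=1+1=2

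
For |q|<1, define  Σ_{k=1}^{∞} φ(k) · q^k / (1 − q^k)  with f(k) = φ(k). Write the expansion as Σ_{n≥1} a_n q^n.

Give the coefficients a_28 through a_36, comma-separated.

q^28  k|28↦φ(k): 1:1 2:1 4:2 7:6 14:6 28:12  a_28=28
d|29:{1,29}  Σφ=1+28=29
[q^30] φ(30)=8,φ(15)=8,φ(10)=4,φ(6)=2,φ(5)=4,φ(3)=2,φ(2)=1,φ(1)=1 ⇒ 30
[q^31] φ(31)=30,φ(1)=1 ⇒ 31
n=32: 1·32 2·16 4·8 8·4 16·2 32·1  φ→[1+1+2+4+8+16]=32
q^33  k|33↦φ(k): 33:20 11:10 3:2 1:1  a_33=33
n=34: 34·1 17·2 2·17 1·34  φ→[16+16+1+1]=34
n=35: 35·1 7·5 5·7 1·35  φ→[24+6+4+1]=35
d|36:{36,18,12,9,6,4,3,2,1}  Σφ=12+6+4+6+2+2+2+1+1=36

28, 29, 30, 31, 32, 33, 34, 35, 36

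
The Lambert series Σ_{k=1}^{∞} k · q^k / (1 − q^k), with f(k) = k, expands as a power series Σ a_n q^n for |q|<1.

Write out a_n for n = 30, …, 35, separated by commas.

q^30  k|30↦f(k): 30:30 15:15 10:10 6:6 5:5 3:3 2:2 1:1  a_30=72
n=31: 1·31 31·1  f→[1+31]=32
[q^32] f(32)=32,f(16)=16,f(8)=8,f(4)=4,f(2)=2,f(1)=1 ⇒ 63
d|33:{1,3,11,33}  Σf=1+3+11+33=48
d|34:{34,17,2,1}  Σf=34+17+2+1=54
d|35:{35,7,5,1}  Σf=35+7+5+1=48

72, 32, 63, 48, 54, 48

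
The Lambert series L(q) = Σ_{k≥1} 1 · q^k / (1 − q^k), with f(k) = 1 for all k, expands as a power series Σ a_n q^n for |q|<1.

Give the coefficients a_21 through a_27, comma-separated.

4, 4, 2, 8, 3, 4, 4

[q^21] f(1)=1,f(3)=1,f(7)=1,f(21)=1 ⇒ 4
n=22: 22·1 11·2 2·11 1·22  f→[1+1+1+1]=4
q^23  k|23↦f(k): 23:1 1:1  a_23=2
d|24:{24,12,8,6,4,3,2,1}  Σf=1+1+1+1+1+1+1+1=8
d|25:{25,5,1}  Σf=1+1+1=3
q^26  k|26↦f(k): 26:1 13:1 2:1 1:1  a_26=4
d|27:{1,3,9,27}  Σf=1+1+1+1=4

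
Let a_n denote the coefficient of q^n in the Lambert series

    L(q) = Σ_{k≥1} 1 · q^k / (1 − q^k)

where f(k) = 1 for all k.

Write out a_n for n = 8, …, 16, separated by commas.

[q^8] f(8)=1,f(4)=1,f(2)=1,f(1)=1 ⇒ 4
q^9  k|9↦f(k): 1:1 3:1 9:1  a_9=3
n=10: 1·10 2·5 5·2 10·1  f→[1+1+1+1]=4
[q^11] f(11)=1,f(1)=1 ⇒ 2
n=12: 12·1 6·2 4·3 3·4 2·6 1·12  f→[1+1+1+1+1+1]=6
q^13  k|13↦f(k): 13:1 1:1  a_13=2
q^14  k|14↦f(k): 14:1 7:1 2:1 1:1  a_14=4
d|15:{1,3,5,15}  Σf=1+1+1+1=4
[q^16] f(1)=1,f(2)=1,f(4)=1,f(8)=1,f(16)=1 ⇒ 5

4, 3, 4, 2, 6, 2, 4, 4, 5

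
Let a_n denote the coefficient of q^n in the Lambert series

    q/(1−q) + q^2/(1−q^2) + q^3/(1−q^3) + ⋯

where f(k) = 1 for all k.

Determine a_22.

[q^22] f(1)=1,f(2)=1,f(11)=1,f(22)=1 ⇒ 4

a_22 = 4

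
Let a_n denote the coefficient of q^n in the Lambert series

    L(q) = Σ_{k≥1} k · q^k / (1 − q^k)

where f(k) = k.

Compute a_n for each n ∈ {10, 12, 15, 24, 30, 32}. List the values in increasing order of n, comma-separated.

[q^10] f(1)=1,f(2)=2,f(5)=5,f(10)=10 ⇒ 18
q^12  k|12↦f(k): 12:12 6:6 4:4 3:3 2:2 1:1  a_12=28
q^15  k|15↦f(k): 15:15 5:5 3:3 1:1  a_15=24
[q^24] f(24)=24,f(12)=12,f(8)=8,f(6)=6,f(4)=4,f(3)=3,f(2)=2,f(1)=1 ⇒ 60
[q^30] f(1)=1,f(2)=2,f(3)=3,f(5)=5,f(6)=6,f(10)=10,f(15)=15,f(30)=30 ⇒ 72
q^32  k|32↦f(k): 32:32 16:16 8:8 4:4 2:2 1:1  a_32=63

18, 28, 24, 60, 72, 63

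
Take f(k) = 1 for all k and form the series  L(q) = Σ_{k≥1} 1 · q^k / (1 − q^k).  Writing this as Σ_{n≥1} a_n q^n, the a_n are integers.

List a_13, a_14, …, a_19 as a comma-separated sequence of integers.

d|13:{13,1}  Σf=1+1=2
d|14:{1,2,7,14}  Σf=1+1+1+1=4
n=15: 1·15 3·5 5·3 15·1  f→[1+1+1+1]=4
n=16: 1·16 2·8 4·4 8·2 16·1  f→[1+1+1+1+1]=5
n=17: 1·17 17·1  f→[1+1]=2
n=18: 18·1 9·2 6·3 3·6 2·9 1·18  f→[1+1+1+1+1+1]=6
[q^19] f(1)=1,f(19)=1 ⇒ 2

2, 4, 4, 5, 2, 6, 2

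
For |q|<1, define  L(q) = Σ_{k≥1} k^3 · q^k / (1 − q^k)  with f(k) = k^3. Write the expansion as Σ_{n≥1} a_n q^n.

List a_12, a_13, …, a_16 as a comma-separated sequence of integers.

2044, 2198, 3096, 3528, 4681

[q^12] f(1)=1,f(2)=8,f(3)=27,f(4)=64,f(6)=216,f(12)=1728 ⇒ 2044
n=13: 1·13 13·1  f→[1+2197]=2198
d|14:{1,2,7,14}  Σf=1+8+343+2744=3096
n=15: 1·15 3·5 5·3 15·1  f→[1+27+125+3375]=3528
q^16  k|16↦f(k): 16:4096 8:512 4:64 2:8 1:1  a_16=4681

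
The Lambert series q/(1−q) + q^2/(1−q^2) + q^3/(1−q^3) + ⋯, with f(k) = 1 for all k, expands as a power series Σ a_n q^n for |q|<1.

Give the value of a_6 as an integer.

d|6:{6,3,2,1}  Σf=1+1+1+1=4

a_6 = 4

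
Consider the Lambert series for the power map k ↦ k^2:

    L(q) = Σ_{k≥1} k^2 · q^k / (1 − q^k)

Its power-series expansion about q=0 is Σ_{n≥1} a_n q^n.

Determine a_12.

a_12 = 210

n=12: 12·1 6·2 4·3 3·4 2·6 1·12  f→[144+36+16+9+4+1]=210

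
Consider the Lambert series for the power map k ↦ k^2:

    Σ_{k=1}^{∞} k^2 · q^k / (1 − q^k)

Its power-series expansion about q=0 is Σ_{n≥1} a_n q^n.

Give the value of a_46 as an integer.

a_46 = 2650

n=46: 1·46 2·23 23·2 46·1  f→[1+4+529+2116]=2650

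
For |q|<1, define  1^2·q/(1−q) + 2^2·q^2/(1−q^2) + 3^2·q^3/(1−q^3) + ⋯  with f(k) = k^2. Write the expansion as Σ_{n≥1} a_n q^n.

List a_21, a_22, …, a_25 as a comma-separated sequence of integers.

n=21: 21·1 7·3 3·7 1·21  f→[441+49+9+1]=500
n=22: 1·22 2·11 11·2 22·1  f→[1+4+121+484]=610
n=23: 1·23 23·1  f→[1+529]=530
q^24  k|24↦f(k): 24:576 12:144 8:64 6:36 4:16 3:9 2:4 1:1  a_24=850
[q^25] f(25)=625,f(5)=25,f(1)=1 ⇒ 651

500, 610, 530, 850, 651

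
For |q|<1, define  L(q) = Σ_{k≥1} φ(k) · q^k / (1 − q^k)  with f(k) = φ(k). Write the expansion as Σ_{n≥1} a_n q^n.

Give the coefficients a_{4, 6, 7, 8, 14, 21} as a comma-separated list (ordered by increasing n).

n=4: 1·4 2·2 4·1  φ→[1+1+2]=4
[q^6] φ(6)=2,φ(3)=2,φ(2)=1,φ(1)=1 ⇒ 6
[q^7] φ(1)=1,φ(7)=6 ⇒ 7
[q^8] φ(8)=4,φ(4)=2,φ(2)=1,φ(1)=1 ⇒ 8
d|14:{1,2,7,14}  Σφ=1+1+6+6=14
[q^21] φ(1)=1,φ(3)=2,φ(7)=6,φ(21)=12 ⇒ 21

4, 6, 7, 8, 14, 21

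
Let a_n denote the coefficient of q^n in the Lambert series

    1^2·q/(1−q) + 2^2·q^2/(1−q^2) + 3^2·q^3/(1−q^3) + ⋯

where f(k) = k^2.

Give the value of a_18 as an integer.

a_18 = 455

[q^18] f(1)=1,f(2)=4,f(3)=9,f(6)=36,f(9)=81,f(18)=324 ⇒ 455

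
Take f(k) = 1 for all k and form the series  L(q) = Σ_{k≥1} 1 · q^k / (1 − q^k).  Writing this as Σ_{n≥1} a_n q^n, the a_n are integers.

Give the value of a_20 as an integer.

a_20 = 6

d|20:{20,10,5,4,2,1}  Σf=1+1+1+1+1+1=6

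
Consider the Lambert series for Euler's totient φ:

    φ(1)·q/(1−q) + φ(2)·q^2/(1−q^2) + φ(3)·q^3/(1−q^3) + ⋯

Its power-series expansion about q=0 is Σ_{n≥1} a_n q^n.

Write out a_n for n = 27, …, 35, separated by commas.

d|27:{1,3,9,27}  Σφ=1+2+6+18=27
d|28:{28,14,7,4,2,1}  Σφ=12+6+6+2+1+1=28
[q^29] φ(29)=28,φ(1)=1 ⇒ 29
n=30: 1·30 2·15 3·10 5·6 6·5 10·3 15·2 30·1  φ→[1+1+2+4+2+4+8+8]=30
d|31:{31,1}  Σφ=30+1=31
d|32:{32,16,8,4,2,1}  Σφ=16+8+4+2+1+1=32
q^33  k|33↦φ(k): 33:20 11:10 3:2 1:1  a_33=33
n=34: 34·1 17·2 2·17 1·34  φ→[16+16+1+1]=34
d|35:{35,7,5,1}  Σφ=24+6+4+1=35

27, 28, 29, 30, 31, 32, 33, 34, 35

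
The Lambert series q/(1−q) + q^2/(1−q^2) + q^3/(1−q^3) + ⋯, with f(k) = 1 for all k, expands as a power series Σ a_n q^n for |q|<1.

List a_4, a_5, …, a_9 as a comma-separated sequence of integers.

3, 2, 4, 2, 4, 3

q^4  k|4↦f(k): 1:1 2:1 4:1  a_4=3
[q^5] f(1)=1,f(5)=1 ⇒ 2
n=6: 6·1 3·2 2·3 1·6  f→[1+1+1+1]=4
n=7: 7·1 1·7  f→[1+1]=2
[q^8] f(1)=1,f(2)=1,f(4)=1,f(8)=1 ⇒ 4
n=9: 1·9 3·3 9·1  f→[1+1+1]=3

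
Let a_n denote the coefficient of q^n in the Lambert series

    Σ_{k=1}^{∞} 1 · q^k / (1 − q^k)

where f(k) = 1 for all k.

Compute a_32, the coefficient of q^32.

a_32 = 6

d|32:{32,16,8,4,2,1}  Σf=1+1+1+1+1+1=6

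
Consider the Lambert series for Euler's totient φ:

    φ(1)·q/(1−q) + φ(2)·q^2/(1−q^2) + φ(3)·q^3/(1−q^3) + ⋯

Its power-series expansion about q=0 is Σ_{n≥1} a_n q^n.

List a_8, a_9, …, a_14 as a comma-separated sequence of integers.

q^8  k|8↦φ(k): 8:4 4:2 2:1 1:1  a_8=8
n=9: 9·1 3·3 1·9  φ→[6+2+1]=9
n=10: 10·1 5·2 2·5 1·10  φ→[4+4+1+1]=10
d|11:{1,11}  Σφ=1+10=11
d|12:{12,6,4,3,2,1}  Σφ=4+2+2+2+1+1=12
[q^13] φ(1)=1,φ(13)=12 ⇒ 13
n=14: 1·14 2·7 7·2 14·1  φ→[1+1+6+6]=14

8, 9, 10, 11, 12, 13, 14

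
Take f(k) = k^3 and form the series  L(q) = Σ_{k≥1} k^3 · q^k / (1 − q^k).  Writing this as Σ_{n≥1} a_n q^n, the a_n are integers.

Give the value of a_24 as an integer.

a_24 = 16380

q^24  k|24↦f(k): 24:13824 12:1728 8:512 6:216 4:64 3:27 2:8 1:1  a_24=16380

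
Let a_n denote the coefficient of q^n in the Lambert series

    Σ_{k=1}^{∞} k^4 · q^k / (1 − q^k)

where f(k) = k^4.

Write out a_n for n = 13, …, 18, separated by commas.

[q^13] f(13)=28561,f(1)=1 ⇒ 28562
q^14  k|14↦f(k): 1:1 2:16 7:2401 14:38416  a_14=40834
n=15: 1·15 3·5 5·3 15·1  f→[1+81+625+50625]=51332
n=16: 1·16 2·8 4·4 8·2 16·1  f→[1+16+256+4096+65536]=69905
[q^17] f(1)=1,f(17)=83521 ⇒ 83522
n=18: 18·1 9·2 6·3 3·6 2·9 1·18  f→[104976+6561+1296+81+16+1]=112931

28562, 40834, 51332, 69905, 83522, 112931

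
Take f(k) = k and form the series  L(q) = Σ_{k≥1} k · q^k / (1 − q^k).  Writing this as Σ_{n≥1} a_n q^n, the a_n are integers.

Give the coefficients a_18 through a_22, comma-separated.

n=18: 18·1 9·2 6·3 3·6 2·9 1·18  f→[18+9+6+3+2+1]=39
d|19:{1,19}  Σf=1+19=20
d|20:{20,10,5,4,2,1}  Σf=20+10+5+4+2+1=42
d|21:{1,3,7,21}  Σf=1+3+7+21=32
q^22  k|22↦f(k): 1:1 2:2 11:11 22:22  a_22=36

39, 20, 42, 32, 36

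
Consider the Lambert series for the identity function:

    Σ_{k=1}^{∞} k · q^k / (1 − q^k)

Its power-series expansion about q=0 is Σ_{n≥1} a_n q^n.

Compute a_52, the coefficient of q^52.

n=52: 1·52 2·26 4·13 13·4 26·2 52·1  f→[1+2+4+13+26+52]=98

a_52 = 98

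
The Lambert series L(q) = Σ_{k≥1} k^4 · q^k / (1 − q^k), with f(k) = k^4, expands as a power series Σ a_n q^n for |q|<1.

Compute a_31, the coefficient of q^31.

a_31 = 923522

q^31  k|31↦f(k): 1:1 31:923521  a_31=923522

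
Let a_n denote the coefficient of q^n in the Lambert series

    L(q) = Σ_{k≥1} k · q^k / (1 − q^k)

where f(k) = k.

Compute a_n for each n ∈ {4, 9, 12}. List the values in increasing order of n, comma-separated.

n=4: 1·4 2·2 4·1  f→[1+2+4]=7
d|9:{9,3,1}  Σf=9+3+1=13
n=12: 1·12 2·6 3·4 4·3 6·2 12·1  f→[1+2+3+4+6+12]=28

7, 13, 28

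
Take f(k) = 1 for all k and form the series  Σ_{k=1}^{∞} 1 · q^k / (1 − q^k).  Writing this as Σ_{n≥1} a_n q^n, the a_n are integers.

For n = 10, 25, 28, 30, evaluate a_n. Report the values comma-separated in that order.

q^10  k|10↦f(k): 1:1 2:1 5:1 10:1  a_10=4
d|25:{25,5,1}  Σf=1+1+1=3
q^28  k|28↦f(k): 1:1 2:1 4:1 7:1 14:1 28:1  a_28=6
q^30  k|30↦f(k): 30:1 15:1 10:1 6:1 5:1 3:1 2:1 1:1  a_30=8

4, 3, 6, 8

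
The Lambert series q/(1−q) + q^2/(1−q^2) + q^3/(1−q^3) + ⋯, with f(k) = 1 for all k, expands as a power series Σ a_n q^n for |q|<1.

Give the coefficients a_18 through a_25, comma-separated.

6, 2, 6, 4, 4, 2, 8, 3

[q^18] f(1)=1,f(2)=1,f(3)=1,f(6)=1,f(9)=1,f(18)=1 ⇒ 6
d|19:{19,1}  Σf=1+1=2
d|20:{1,2,4,5,10,20}  Σf=1+1+1+1+1+1=6
[q^21] f(1)=1,f(3)=1,f(7)=1,f(21)=1 ⇒ 4
q^22  k|22↦f(k): 1:1 2:1 11:1 22:1  a_22=4
d|23:{23,1}  Σf=1+1=2
[q^24] f(1)=1,f(2)=1,f(3)=1,f(4)=1,f(6)=1,f(8)=1,f(12)=1,f(24)=1 ⇒ 8
q^25  k|25↦f(k): 25:1 5:1 1:1  a_25=3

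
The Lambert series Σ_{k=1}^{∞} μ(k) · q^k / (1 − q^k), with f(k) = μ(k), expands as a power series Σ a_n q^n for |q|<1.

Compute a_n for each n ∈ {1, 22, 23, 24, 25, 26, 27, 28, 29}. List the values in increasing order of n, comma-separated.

1, 0, 0, 0, 0, 0, 0, 0, 0

[q^1] μ(1)=1 ⇒ 1
[q^22] μ(22)=1,μ(11)=-1,μ(2)=-1,μ(1)=1 ⇒ 0
q^23  k|23↦μ(k): 23:-1 1:1  a_23=0
[q^24] μ(1)=1,μ(2)=-1,μ(3)=-1,μ(4)=0,μ(6)=1,μ(8)=0,μ(12)=0,μ(24)=0 ⇒ 0
q^25  k|25↦μ(k): 1:1 5:-1 25:0  a_25=0
n=26: 1·26 2·13 13·2 26·1  μ→[1+(-1)+(-1)+1]=0
q^27  k|27↦μ(k): 27:0 9:0 3:-1 1:1  a_27=0
d|28:{28,14,7,4,2,1}  Σμ=0+1+(-1)+0+(-1)+1=0
q^29  k|29↦μ(k): 29:-1 1:1  a_29=0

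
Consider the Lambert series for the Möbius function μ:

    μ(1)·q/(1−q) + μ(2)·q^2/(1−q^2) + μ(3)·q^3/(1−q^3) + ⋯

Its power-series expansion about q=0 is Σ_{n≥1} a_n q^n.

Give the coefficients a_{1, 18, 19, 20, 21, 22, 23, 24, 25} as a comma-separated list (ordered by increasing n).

1, 0, 0, 0, 0, 0, 0, 0, 0

q^1  k|1↦μ(k): 1:1  a_1=1
[q^18] μ(18)=0,μ(9)=0,μ(6)=1,μ(3)=-1,μ(2)=-1,μ(1)=1 ⇒ 0
n=19: 19·1 1·19  μ→[(-1)+1]=0
[q^20] μ(1)=1,μ(2)=-1,μ(4)=0,μ(5)=-1,μ(10)=1,μ(20)=0 ⇒ 0
d|21:{1,3,7,21}  Σμ=1+(-1)+(-1)+1=0
d|22:{1,2,11,22}  Σμ=1+(-1)+(-1)+1=0
d|23:{23,1}  Σμ=(-1)+1=0
d|24:{24,12,8,6,4,3,2,1}  Σμ=0+0+0+1+0+(-1)+(-1)+1=0
q^25  k|25↦μ(k): 1:1 5:-1 25:0  a_25=0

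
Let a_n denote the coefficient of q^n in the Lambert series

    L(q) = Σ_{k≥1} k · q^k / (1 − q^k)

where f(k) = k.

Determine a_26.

a_26 = 42

[q^26] f(1)=1,f(2)=2,f(13)=13,f(26)=26 ⇒ 42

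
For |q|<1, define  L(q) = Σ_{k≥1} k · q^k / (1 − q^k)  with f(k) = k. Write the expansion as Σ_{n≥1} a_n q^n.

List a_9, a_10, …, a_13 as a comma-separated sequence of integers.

13, 18, 12, 28, 14

d|9:{1,3,9}  Σf=1+3+9=13
[q^10] f(1)=1,f(2)=2,f(5)=5,f(10)=10 ⇒ 18
d|11:{11,1}  Σf=11+1=12
d|12:{12,6,4,3,2,1}  Σf=12+6+4+3+2+1=28
q^13  k|13↦f(k): 13:13 1:1  a_13=14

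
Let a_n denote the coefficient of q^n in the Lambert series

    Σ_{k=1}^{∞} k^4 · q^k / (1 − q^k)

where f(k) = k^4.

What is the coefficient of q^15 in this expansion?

a_15 = 51332

d|15:{1,3,5,15}  Σf=1+81+625+50625=51332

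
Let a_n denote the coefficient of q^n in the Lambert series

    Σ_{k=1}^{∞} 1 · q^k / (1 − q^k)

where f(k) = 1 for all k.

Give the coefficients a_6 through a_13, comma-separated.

4, 2, 4, 3, 4, 2, 6, 2

[q^6] f(1)=1,f(2)=1,f(3)=1,f(6)=1 ⇒ 4
[q^7] f(1)=1,f(7)=1 ⇒ 2
[q^8] f(8)=1,f(4)=1,f(2)=1,f(1)=1 ⇒ 4
d|9:{1,3,9}  Σf=1+1+1=3
n=10: 10·1 5·2 2·5 1·10  f→[1+1+1+1]=4
n=11: 11·1 1·11  f→[1+1]=2
q^12  k|12↦f(k): 1:1 2:1 3:1 4:1 6:1 12:1  a_12=6
[q^13] f(13)=1,f(1)=1 ⇒ 2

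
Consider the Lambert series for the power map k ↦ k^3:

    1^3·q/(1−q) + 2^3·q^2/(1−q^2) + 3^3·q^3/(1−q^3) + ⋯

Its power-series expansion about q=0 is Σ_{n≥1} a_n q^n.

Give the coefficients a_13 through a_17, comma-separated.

2198, 3096, 3528, 4681, 4914

d|13:{1,13}  Σf=1+2197=2198
q^14  k|14↦f(k): 1:1 2:8 7:343 14:2744  a_14=3096
n=15: 15·1 5·3 3·5 1·15  f→[3375+125+27+1]=3528
d|16:{16,8,4,2,1}  Σf=4096+512+64+8+1=4681
[q^17] f(17)=4913,f(1)=1 ⇒ 4914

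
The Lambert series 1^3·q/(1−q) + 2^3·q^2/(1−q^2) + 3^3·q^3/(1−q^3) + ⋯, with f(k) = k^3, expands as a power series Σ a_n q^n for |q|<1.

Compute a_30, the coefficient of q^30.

a_30 = 31752

q^30  k|30↦f(k): 30:27000 15:3375 10:1000 6:216 5:125 3:27 2:8 1:1  a_30=31752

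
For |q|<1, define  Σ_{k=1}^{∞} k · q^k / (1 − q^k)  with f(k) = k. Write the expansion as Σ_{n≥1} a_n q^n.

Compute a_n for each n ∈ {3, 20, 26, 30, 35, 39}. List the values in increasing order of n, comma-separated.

4, 42, 42, 72, 48, 56

n=3: 3·1 1·3  f→[3+1]=4
q^20  k|20↦f(k): 20:20 10:10 5:5 4:4 2:2 1:1  a_20=42
d|26:{26,13,2,1}  Σf=26+13+2+1=42
n=30: 30·1 15·2 10·3 6·5 5·6 3·10 2·15 1·30  f→[30+15+10+6+5+3+2+1]=72
n=35: 35·1 7·5 5·7 1·35  f→[35+7+5+1]=48
n=39: 39·1 13·3 3·13 1·39  f→[39+13+3+1]=56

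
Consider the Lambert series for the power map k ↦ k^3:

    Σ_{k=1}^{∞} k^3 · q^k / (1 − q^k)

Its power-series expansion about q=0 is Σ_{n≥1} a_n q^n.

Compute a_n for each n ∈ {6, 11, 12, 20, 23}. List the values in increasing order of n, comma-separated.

252, 1332, 2044, 9198, 12168

n=6: 1·6 2·3 3·2 6·1  f→[1+8+27+216]=252
q^11  k|11↦f(k): 11:1331 1:1  a_11=1332
q^12  k|12↦f(k): 12:1728 6:216 4:64 3:27 2:8 1:1  a_12=2044
n=20: 1·20 2·10 4·5 5·4 10·2 20·1  f→[1+8+64+125+1000+8000]=9198
[q^23] f(23)=12167,f(1)=1 ⇒ 12168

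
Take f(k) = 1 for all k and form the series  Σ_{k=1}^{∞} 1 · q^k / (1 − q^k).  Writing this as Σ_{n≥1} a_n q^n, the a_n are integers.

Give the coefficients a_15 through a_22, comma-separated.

q^15  k|15↦f(k): 1:1 3:1 5:1 15:1  a_15=4
n=16: 16·1 8·2 4·4 2·8 1·16  f→[1+1+1+1+1]=5
d|17:{1,17}  Σf=1+1=2
q^18  k|18↦f(k): 18:1 9:1 6:1 3:1 2:1 1:1  a_18=6
q^19  k|19↦f(k): 1:1 19:1  a_19=2
n=20: 1·20 2·10 4·5 5·4 10·2 20·1  f→[1+1+1+1+1+1]=6
q^21  k|21↦f(k): 1:1 3:1 7:1 21:1  a_21=4
[q^22] f(1)=1,f(2)=1,f(11)=1,f(22)=1 ⇒ 4

4, 5, 2, 6, 2, 6, 4, 4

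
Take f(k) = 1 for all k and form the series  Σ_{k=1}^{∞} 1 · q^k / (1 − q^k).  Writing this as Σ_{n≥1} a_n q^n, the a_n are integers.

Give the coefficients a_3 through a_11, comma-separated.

q^3  k|3↦f(k): 1:1 3:1  a_3=2
d|4:{4,2,1}  Σf=1+1+1=3
[q^5] f(1)=1,f(5)=1 ⇒ 2
[q^6] f(1)=1,f(2)=1,f(3)=1,f(6)=1 ⇒ 4
n=7: 1·7 7·1  f→[1+1]=2
d|8:{1,2,4,8}  Σf=1+1+1+1=4
q^9  k|9↦f(k): 1:1 3:1 9:1  a_9=3
n=10: 10·1 5·2 2·5 1·10  f→[1+1+1+1]=4
n=11: 1·11 11·1  f→[1+1]=2

2, 3, 2, 4, 2, 4, 3, 4, 2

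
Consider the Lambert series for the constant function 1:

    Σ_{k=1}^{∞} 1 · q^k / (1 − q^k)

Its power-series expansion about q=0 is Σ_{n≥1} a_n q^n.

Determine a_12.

a_12 = 6

q^12  k|12↦f(k): 1:1 2:1 3:1 4:1 6:1 12:1  a_12=6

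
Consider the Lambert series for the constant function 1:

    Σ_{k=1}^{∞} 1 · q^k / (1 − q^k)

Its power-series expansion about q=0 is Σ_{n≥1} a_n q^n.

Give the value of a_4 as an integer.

a_4 = 3

q^4  k|4↦f(k): 4:1 2:1 1:1  a_4=3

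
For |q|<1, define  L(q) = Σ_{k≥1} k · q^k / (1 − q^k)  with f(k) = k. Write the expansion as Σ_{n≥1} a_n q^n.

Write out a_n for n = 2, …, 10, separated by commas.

d|2:{2,1}  Σf=2+1=3
[q^3] f(3)=3,f(1)=1 ⇒ 4
[q^4] f(4)=4,f(2)=2,f(1)=1 ⇒ 7
[q^5] f(5)=5,f(1)=1 ⇒ 6
d|6:{1,2,3,6}  Σf=1+2+3+6=12
d|7:{7,1}  Σf=7+1=8
q^8  k|8↦f(k): 1:1 2:2 4:4 8:8  a_8=15
q^9  k|9↦f(k): 1:1 3:3 9:9  a_9=13
q^10  k|10↦f(k): 1:1 2:2 5:5 10:10  a_10=18

3, 4, 7, 6, 12, 8, 15, 13, 18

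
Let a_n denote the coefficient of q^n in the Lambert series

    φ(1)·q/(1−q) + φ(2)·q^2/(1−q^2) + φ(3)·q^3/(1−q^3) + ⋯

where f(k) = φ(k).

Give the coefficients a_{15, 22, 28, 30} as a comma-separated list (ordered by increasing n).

d|15:{15,5,3,1}  Σφ=8+4+2+1=15
[q^22] φ(22)=10,φ(11)=10,φ(2)=1,φ(1)=1 ⇒ 22
d|28:{1,2,4,7,14,28}  Σφ=1+1+2+6+6+12=28
d|30:{30,15,10,6,5,3,2,1}  Σφ=8+8+4+2+4+2+1+1=30

15, 22, 28, 30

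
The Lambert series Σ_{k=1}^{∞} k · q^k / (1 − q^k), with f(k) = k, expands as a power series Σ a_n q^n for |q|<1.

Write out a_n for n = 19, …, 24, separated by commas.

20, 42, 32, 36, 24, 60

d|19:{1,19}  Σf=1+19=20
[q^20] f(20)=20,f(10)=10,f(5)=5,f(4)=4,f(2)=2,f(1)=1 ⇒ 42
[q^21] f(21)=21,f(7)=7,f(3)=3,f(1)=1 ⇒ 32
q^22  k|22↦f(k): 22:22 11:11 2:2 1:1  a_22=36
q^23  k|23↦f(k): 23:23 1:1  a_23=24
[q^24] f(24)=24,f(12)=12,f(8)=8,f(6)=6,f(4)=4,f(3)=3,f(2)=2,f(1)=1 ⇒ 60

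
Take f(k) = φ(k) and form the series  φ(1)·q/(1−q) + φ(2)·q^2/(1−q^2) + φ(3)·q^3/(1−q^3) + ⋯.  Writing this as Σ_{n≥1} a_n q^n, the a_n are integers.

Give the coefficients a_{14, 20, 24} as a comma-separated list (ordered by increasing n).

n=14: 1·14 2·7 7·2 14·1  φ→[1+1+6+6]=14
q^20  k|20↦φ(k): 1:1 2:1 4:2 5:4 10:4 20:8  a_20=20
d|24:{1,2,3,4,6,8,12,24}  Σφ=1+1+2+2+2+4+4+8=24

14, 20, 24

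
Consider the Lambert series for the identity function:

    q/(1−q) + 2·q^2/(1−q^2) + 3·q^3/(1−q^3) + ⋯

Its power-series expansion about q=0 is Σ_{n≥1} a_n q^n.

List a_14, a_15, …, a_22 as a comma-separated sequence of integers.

24, 24, 31, 18, 39, 20, 42, 32, 36

[q^14] f(14)=14,f(7)=7,f(2)=2,f(1)=1 ⇒ 24
q^15  k|15↦f(k): 15:15 5:5 3:3 1:1  a_15=24
q^16  k|16↦f(k): 16:16 8:8 4:4 2:2 1:1  a_16=31
d|17:{1,17}  Σf=1+17=18
n=18: 1·18 2·9 3·6 6·3 9·2 18·1  f→[1+2+3+6+9+18]=39
[q^19] f(1)=1,f(19)=19 ⇒ 20
[q^20] f(20)=20,f(10)=10,f(5)=5,f(4)=4,f(2)=2,f(1)=1 ⇒ 42
n=21: 1·21 3·7 7·3 21·1  f→[1+3+7+21]=32
n=22: 1·22 2·11 11·2 22·1  f→[1+2+11+22]=36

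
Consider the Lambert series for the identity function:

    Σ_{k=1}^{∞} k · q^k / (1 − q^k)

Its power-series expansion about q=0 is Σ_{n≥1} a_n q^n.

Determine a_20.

a_20 = 42

d|20:{20,10,5,4,2,1}  Σf=20+10+5+4+2+1=42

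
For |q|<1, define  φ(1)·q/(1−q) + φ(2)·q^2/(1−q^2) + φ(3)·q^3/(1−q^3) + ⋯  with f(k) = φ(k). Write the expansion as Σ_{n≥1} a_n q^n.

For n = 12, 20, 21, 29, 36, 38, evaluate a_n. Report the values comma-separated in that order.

d|12:{12,6,4,3,2,1}  Σφ=4+2+2+2+1+1=12
q^20  k|20↦φ(k): 1:1 2:1 4:2 5:4 10:4 20:8  a_20=20
n=21: 1·21 3·7 7·3 21·1  φ→[1+2+6+12]=21
n=29: 29·1 1·29  φ→[28+1]=29
d|36:{36,18,12,9,6,4,3,2,1}  Σφ=12+6+4+6+2+2+2+1+1=36
q^38  k|38↦φ(k): 38:18 19:18 2:1 1:1  a_38=38

12, 20, 21, 29, 36, 38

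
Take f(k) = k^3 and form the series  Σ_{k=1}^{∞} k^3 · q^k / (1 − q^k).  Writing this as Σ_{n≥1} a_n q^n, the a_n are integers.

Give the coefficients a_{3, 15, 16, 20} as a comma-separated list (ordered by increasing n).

28, 3528, 4681, 9198

[q^3] f(3)=27,f(1)=1 ⇒ 28
n=15: 15·1 5·3 3·5 1·15  f→[3375+125+27+1]=3528
[q^16] f(16)=4096,f(8)=512,f(4)=64,f(2)=8,f(1)=1 ⇒ 4681
n=20: 1·20 2·10 4·5 5·4 10·2 20·1  f→[1+8+64+125+1000+8000]=9198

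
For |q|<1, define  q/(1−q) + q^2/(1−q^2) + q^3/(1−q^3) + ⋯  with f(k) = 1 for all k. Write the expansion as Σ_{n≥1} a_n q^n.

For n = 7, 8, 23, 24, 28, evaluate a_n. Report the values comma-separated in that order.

2, 4, 2, 8, 6

[q^7] f(1)=1,f(7)=1 ⇒ 2
q^8  k|8↦f(k): 8:1 4:1 2:1 1:1  a_8=4
[q^23] f(23)=1,f(1)=1 ⇒ 2
n=24: 24·1 12·2 8·3 6·4 4·6 3·8 2·12 1·24  f→[1+1+1+1+1+1+1+1]=8
d|28:{1,2,4,7,14,28}  Σf=1+1+1+1+1+1=6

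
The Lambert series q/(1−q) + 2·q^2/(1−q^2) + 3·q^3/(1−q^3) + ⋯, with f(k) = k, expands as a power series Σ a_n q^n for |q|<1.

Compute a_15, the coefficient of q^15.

a_15 = 24

n=15: 1·15 3·5 5·3 15·1  f→[1+3+5+15]=24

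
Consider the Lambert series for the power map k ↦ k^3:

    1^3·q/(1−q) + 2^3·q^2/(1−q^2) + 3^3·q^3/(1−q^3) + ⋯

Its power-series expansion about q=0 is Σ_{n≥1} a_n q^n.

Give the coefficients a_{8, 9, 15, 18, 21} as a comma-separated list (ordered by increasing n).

585, 757, 3528, 6813, 9632

d|8:{8,4,2,1}  Σf=512+64+8+1=585
d|9:{1,3,9}  Σf=1+27+729=757
d|15:{1,3,5,15}  Σf=1+27+125+3375=3528
q^18  k|18↦f(k): 1:1 2:8 3:27 6:216 9:729 18:5832  a_18=6813
[q^21] f(1)=1,f(3)=27,f(7)=343,f(21)=9261 ⇒ 9632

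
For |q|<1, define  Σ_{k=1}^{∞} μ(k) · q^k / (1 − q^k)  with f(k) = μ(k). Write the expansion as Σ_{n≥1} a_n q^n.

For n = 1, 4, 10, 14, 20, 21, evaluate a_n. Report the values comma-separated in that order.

[q^1] μ(1)=1 ⇒ 1
d|4:{4,2,1}  Σμ=0+(-1)+1=0
n=10: 1·10 2·5 5·2 10·1  μ→[1+(-1)+(-1)+1]=0
q^14  k|14↦μ(k): 14:1 7:-1 2:-1 1:1  a_14=0
[q^20] μ(1)=1,μ(2)=-1,μ(4)=0,μ(5)=-1,μ(10)=1,μ(20)=0 ⇒ 0
[q^21] μ(21)=1,μ(7)=-1,μ(3)=-1,μ(1)=1 ⇒ 0

1, 0, 0, 0, 0, 0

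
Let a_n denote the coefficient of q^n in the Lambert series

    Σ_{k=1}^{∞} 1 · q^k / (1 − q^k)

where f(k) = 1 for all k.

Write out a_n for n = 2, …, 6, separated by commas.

d|2:{1,2}  Σf=1+1=2
[q^3] f(1)=1,f(3)=1 ⇒ 2
q^4  k|4↦f(k): 4:1 2:1 1:1  a_4=3
n=5: 1·5 5·1  f→[1+1]=2
[q^6] f(1)=1,f(2)=1,f(3)=1,f(6)=1 ⇒ 4

2, 2, 3, 2, 4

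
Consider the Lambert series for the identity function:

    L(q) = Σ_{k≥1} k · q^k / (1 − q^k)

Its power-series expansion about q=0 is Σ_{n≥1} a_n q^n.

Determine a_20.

a_20 = 42

[q^20] f(20)=20,f(10)=10,f(5)=5,f(4)=4,f(2)=2,f(1)=1 ⇒ 42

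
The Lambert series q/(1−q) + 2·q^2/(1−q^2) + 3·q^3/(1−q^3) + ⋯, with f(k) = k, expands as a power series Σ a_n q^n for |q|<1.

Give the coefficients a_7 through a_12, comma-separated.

8, 15, 13, 18, 12, 28

d|7:{7,1}  Σf=7+1=8
d|8:{8,4,2,1}  Σf=8+4+2+1=15
n=9: 1·9 3·3 9·1  f→[1+3+9]=13
n=10: 1·10 2·5 5·2 10·1  f→[1+2+5+10]=18
d|11:{1,11}  Σf=1+11=12
q^12  k|12↦f(k): 1:1 2:2 3:3 4:4 6:6 12:12  a_12=28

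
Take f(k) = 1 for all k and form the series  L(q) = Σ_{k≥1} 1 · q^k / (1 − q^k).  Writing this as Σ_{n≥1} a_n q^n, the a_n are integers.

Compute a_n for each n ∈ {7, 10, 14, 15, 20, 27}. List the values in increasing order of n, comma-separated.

n=7: 7·1 1·7  f→[1+1]=2
d|10:{1,2,5,10}  Σf=1+1+1+1=4
n=14: 1·14 2·7 7·2 14·1  f→[1+1+1+1]=4
n=15: 1·15 3·5 5·3 15·1  f→[1+1+1+1]=4
n=20: 1·20 2·10 4·5 5·4 10·2 20·1  f→[1+1+1+1+1+1]=6
d|27:{1,3,9,27}  Σf=1+1+1+1=4

2, 4, 4, 4, 6, 4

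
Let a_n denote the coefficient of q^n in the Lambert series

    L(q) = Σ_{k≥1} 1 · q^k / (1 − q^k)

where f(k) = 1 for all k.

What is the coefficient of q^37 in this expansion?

a_37 = 2

n=37: 37·1 1·37  f→[1+1]=2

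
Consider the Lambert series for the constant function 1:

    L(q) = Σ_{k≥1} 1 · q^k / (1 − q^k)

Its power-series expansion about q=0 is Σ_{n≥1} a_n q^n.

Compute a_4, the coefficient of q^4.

a_4 = 3

q^4  k|4↦f(k): 1:1 2:1 4:1  a_4=3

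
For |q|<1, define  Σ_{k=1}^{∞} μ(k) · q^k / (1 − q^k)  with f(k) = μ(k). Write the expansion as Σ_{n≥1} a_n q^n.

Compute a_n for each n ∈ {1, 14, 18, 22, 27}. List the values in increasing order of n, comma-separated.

n=1: 1·1  μ→[1]=1
d|14:{14,7,2,1}  Σμ=1+(-1)+(-1)+1=0
[q^18] μ(1)=1,μ(2)=-1,μ(3)=-1,μ(6)=1,μ(9)=0,μ(18)=0 ⇒ 0
[q^22] μ(22)=1,μ(11)=-1,μ(2)=-1,μ(1)=1 ⇒ 0
q^27  k|27↦μ(k): 1:1 3:-1 9:0 27:0  a_27=0

1, 0, 0, 0, 0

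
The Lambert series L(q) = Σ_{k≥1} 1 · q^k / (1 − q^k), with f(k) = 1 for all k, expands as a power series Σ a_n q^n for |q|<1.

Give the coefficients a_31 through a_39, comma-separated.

2, 6, 4, 4, 4, 9, 2, 4, 4

n=31: 1·31 31·1  f→[1+1]=2
n=32: 32·1 16·2 8·4 4·8 2·16 1·32  f→[1+1+1+1+1+1]=6
[q^33] f(1)=1,f(3)=1,f(11)=1,f(33)=1 ⇒ 4
d|34:{1,2,17,34}  Σf=1+1+1+1=4
[q^35] f(1)=1,f(5)=1,f(7)=1,f(35)=1 ⇒ 4
d|36:{36,18,12,9,6,4,3,2,1}  Σf=1+1+1+1+1+1+1+1+1=9
[q^37] f(1)=1,f(37)=1 ⇒ 2
n=38: 1·38 2·19 19·2 38·1  f→[1+1+1+1]=4
d|39:{39,13,3,1}  Σf=1+1+1+1=4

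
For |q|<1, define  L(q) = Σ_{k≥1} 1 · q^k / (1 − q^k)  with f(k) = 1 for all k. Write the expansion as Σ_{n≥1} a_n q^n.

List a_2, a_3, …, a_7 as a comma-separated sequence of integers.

q^2  k|2↦f(k): 2:1 1:1  a_2=2
d|3:{1,3}  Σf=1+1=2
q^4  k|4↦f(k): 1:1 2:1 4:1  a_4=3
n=5: 1·5 5·1  f→[1+1]=2
q^6  k|6↦f(k): 1:1 2:1 3:1 6:1  a_6=4
q^7  k|7↦f(k): 7:1 1:1  a_7=2

2, 2, 3, 2, 4, 2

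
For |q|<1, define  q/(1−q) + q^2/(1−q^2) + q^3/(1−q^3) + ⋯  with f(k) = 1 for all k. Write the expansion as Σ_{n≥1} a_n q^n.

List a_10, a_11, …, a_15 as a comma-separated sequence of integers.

4, 2, 6, 2, 4, 4

[q^10] f(1)=1,f(2)=1,f(5)=1,f(10)=1 ⇒ 4
n=11: 1·11 11·1  f→[1+1]=2
n=12: 12·1 6·2 4·3 3·4 2·6 1·12  f→[1+1+1+1+1+1]=6
[q^13] f(1)=1,f(13)=1 ⇒ 2
d|14:{1,2,7,14}  Σf=1+1+1+1=4
q^15  k|15↦f(k): 15:1 5:1 3:1 1:1  a_15=4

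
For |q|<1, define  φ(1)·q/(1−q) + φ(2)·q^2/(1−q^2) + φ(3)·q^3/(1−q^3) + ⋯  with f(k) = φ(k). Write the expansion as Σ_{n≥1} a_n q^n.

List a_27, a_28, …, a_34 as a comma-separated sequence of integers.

q^27  k|27↦φ(k): 1:1 3:2 9:6 27:18  a_27=27
[q^28] φ(28)=12,φ(14)=6,φ(7)=6,φ(4)=2,φ(2)=1,φ(1)=1 ⇒ 28
q^29  k|29↦φ(k): 1:1 29:28  a_29=29
q^30  k|30↦φ(k): 1:1 2:1 3:2 5:4 6:2 10:4 15:8 30:8  a_30=30
d|31:{1,31}  Σφ=1+30=31
[q^32] φ(32)=16,φ(16)=8,φ(8)=4,φ(4)=2,φ(2)=1,φ(1)=1 ⇒ 32
q^33  k|33↦φ(k): 1:1 3:2 11:10 33:20  a_33=33
[q^34] φ(1)=1,φ(2)=1,φ(17)=16,φ(34)=16 ⇒ 34

27, 28, 29, 30, 31, 32, 33, 34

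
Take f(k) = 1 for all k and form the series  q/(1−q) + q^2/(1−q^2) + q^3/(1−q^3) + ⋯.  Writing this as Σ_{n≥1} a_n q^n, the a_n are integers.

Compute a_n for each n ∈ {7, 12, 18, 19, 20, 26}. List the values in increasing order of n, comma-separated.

2, 6, 6, 2, 6, 4

[q^7] f(7)=1,f(1)=1 ⇒ 2
q^12  k|12↦f(k): 12:1 6:1 4:1 3:1 2:1 1:1  a_12=6
[q^18] f(1)=1,f(2)=1,f(3)=1,f(6)=1,f(9)=1,f(18)=1 ⇒ 6
d|19:{1,19}  Σf=1+1=2
d|20:{1,2,4,5,10,20}  Σf=1+1+1+1+1+1=6
n=26: 26·1 13·2 2·13 1·26  f→[1+1+1+1]=4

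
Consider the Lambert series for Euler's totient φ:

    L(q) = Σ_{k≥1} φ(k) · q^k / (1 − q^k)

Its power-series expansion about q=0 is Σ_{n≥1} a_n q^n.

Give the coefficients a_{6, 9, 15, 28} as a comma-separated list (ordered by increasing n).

d|6:{6,3,2,1}  Σφ=2+2+1+1=6
[q^9] φ(1)=1,φ(3)=2,φ(9)=6 ⇒ 9
n=15: 1·15 3·5 5·3 15·1  φ→[1+2+4+8]=15
d|28:{1,2,4,7,14,28}  Σφ=1+1+2+6+6+12=28

6, 9, 15, 28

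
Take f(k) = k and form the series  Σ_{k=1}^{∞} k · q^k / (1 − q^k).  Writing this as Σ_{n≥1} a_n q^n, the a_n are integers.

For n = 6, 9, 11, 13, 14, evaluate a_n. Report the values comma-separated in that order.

12, 13, 12, 14, 24

n=6: 1·6 2·3 3·2 6·1  f→[1+2+3+6]=12
d|9:{9,3,1}  Σf=9+3+1=13
d|11:{11,1}  Σf=11+1=12
q^13  k|13↦f(k): 1:1 13:13  a_13=14
d|14:{14,7,2,1}  Σf=14+7+2+1=24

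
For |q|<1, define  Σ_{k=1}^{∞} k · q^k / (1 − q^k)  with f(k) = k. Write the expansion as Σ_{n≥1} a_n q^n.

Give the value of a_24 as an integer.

d|24:{1,2,3,4,6,8,12,24}  Σf=1+2+3+4+6+8+12+24=60

a_24 = 60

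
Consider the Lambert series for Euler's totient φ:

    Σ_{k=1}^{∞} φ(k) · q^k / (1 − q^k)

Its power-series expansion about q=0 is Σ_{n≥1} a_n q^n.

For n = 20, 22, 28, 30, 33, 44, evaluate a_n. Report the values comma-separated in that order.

n=20: 1·20 2·10 4·5 5·4 10·2 20·1  φ→[1+1+2+4+4+8]=20
d|22:{22,11,2,1}  Σφ=10+10+1+1=22
d|28:{1,2,4,7,14,28}  Σφ=1+1+2+6+6+12=28
n=30: 1·30 2·15 3·10 5·6 6·5 10·3 15·2 30·1  φ→[1+1+2+4+2+4+8+8]=30
n=33: 33·1 11·3 3·11 1·33  φ→[20+10+2+1]=33
n=44: 44·1 22·2 11·4 4·11 2·22 1·44  φ→[20+10+10+2+1+1]=44

20, 22, 28, 30, 33, 44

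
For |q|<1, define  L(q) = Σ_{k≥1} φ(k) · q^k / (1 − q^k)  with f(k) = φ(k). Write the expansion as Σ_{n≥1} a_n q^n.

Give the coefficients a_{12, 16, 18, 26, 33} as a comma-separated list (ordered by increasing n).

q^12  k|12↦φ(k): 12:4 6:2 4:2 3:2 2:1 1:1  a_12=12
d|16:{1,2,4,8,16}  Σφ=1+1+2+4+8=16
d|18:{18,9,6,3,2,1}  Σφ=6+6+2+2+1+1=18
[q^26] φ(26)=12,φ(13)=12,φ(2)=1,φ(1)=1 ⇒ 26
d|33:{33,11,3,1}  Σφ=20+10+2+1=33

12, 16, 18, 26, 33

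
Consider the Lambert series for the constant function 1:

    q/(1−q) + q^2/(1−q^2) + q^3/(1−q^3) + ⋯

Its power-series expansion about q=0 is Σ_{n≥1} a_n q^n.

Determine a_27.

q^27  k|27↦f(k): 27:1 9:1 3:1 1:1  a_27=4

a_27 = 4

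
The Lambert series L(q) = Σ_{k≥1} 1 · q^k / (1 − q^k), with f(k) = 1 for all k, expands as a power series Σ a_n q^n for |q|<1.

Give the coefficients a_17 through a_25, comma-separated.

2, 6, 2, 6, 4, 4, 2, 8, 3

q^17  k|17↦f(k): 1:1 17:1  a_17=2
n=18: 1·18 2·9 3·6 6·3 9·2 18·1  f→[1+1+1+1+1+1]=6
q^19  k|19↦f(k): 19:1 1:1  a_19=2
q^20  k|20↦f(k): 1:1 2:1 4:1 5:1 10:1 20:1  a_20=6
n=21: 1·21 3·7 7·3 21·1  f→[1+1+1+1]=4
q^22  k|22↦f(k): 1:1 2:1 11:1 22:1  a_22=4
[q^23] f(23)=1,f(1)=1 ⇒ 2
d|24:{1,2,3,4,6,8,12,24}  Σf=1+1+1+1+1+1+1+1=8
n=25: 25·1 5·5 1·25  f→[1+1+1]=3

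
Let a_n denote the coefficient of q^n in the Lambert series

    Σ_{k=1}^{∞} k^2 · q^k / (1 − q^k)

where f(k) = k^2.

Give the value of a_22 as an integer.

[q^22] f(22)=484,f(11)=121,f(2)=4,f(1)=1 ⇒ 610

a_22 = 610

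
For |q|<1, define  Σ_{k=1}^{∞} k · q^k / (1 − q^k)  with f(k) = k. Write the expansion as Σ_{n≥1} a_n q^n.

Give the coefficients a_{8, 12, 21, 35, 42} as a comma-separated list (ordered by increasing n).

q^8  k|8↦f(k): 1:1 2:2 4:4 8:8  a_8=15
d|12:{12,6,4,3,2,1}  Σf=12+6+4+3+2+1=28
[q^21] f(1)=1,f(3)=3,f(7)=7,f(21)=21 ⇒ 32
q^35  k|35↦f(k): 35:35 7:7 5:5 1:1  a_35=48
q^42  k|42↦f(k): 42:42 21:21 14:14 7:7 6:6 3:3 2:2 1:1  a_42=96

15, 28, 32, 48, 96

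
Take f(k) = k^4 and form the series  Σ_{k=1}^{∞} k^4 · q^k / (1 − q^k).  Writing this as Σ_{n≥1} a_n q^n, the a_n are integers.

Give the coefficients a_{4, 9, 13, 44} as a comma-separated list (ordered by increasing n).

q^4  k|4↦f(k): 4:256 2:16 1:1  a_4=273
q^9  k|9↦f(k): 1:1 3:81 9:6561  a_9=6643
n=13: 13·1 1·13  f→[28561+1]=28562
q^44  k|44↦f(k): 44:3748096 22:234256 11:14641 4:256 2:16 1:1  a_44=3997266

273, 6643, 28562, 3997266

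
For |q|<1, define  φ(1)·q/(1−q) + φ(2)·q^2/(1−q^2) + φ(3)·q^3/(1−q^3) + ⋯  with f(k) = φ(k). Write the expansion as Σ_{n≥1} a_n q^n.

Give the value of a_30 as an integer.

d|30:{1,2,3,5,6,10,15,30}  Σφ=1+1+2+4+2+4+8+8=30

a_30 = 30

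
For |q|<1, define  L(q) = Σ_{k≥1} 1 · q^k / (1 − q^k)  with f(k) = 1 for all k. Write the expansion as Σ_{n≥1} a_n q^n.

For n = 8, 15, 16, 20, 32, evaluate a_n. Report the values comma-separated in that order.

n=8: 1·8 2·4 4·2 8·1  f→[1+1+1+1]=4
[q^15] f(15)=1,f(5)=1,f(3)=1,f(1)=1 ⇒ 4
d|16:{16,8,4,2,1}  Σf=1+1+1+1+1=5
[q^20] f(20)=1,f(10)=1,f(5)=1,f(4)=1,f(2)=1,f(1)=1 ⇒ 6
[q^32] f(32)=1,f(16)=1,f(8)=1,f(4)=1,f(2)=1,f(1)=1 ⇒ 6

4, 4, 5, 6, 6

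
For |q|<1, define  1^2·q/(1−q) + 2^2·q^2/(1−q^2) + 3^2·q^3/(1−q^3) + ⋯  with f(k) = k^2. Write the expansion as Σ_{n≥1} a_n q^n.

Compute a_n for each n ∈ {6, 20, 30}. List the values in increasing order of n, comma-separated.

q^6  k|6↦f(k): 6:36 3:9 2:4 1:1  a_6=50
n=20: 20·1 10·2 5·4 4·5 2·10 1·20  f→[400+100+25+16+4+1]=546
d|30:{1,2,3,5,6,10,15,30}  Σf=1+4+9+25+36+100+225+900=1300

50, 546, 1300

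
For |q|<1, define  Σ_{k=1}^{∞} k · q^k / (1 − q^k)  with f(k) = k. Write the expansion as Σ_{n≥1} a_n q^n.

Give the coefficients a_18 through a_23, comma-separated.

39, 20, 42, 32, 36, 24

n=18: 18·1 9·2 6·3 3·6 2·9 1·18  f→[18+9+6+3+2+1]=39
d|19:{1,19}  Σf=1+19=20
n=20: 1·20 2·10 4·5 5·4 10·2 20·1  f→[1+2+4+5+10+20]=42
q^21  k|21↦f(k): 21:21 7:7 3:3 1:1  a_21=32
[q^22] f(22)=22,f(11)=11,f(2)=2,f(1)=1 ⇒ 36
[q^23] f(1)=1,f(23)=23 ⇒ 24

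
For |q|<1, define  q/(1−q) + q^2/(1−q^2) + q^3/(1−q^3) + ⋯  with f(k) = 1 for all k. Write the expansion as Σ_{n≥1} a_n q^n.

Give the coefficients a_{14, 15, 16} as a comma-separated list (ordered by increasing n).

n=14: 14·1 7·2 2·7 1·14  f→[1+1+1+1]=4
n=15: 1·15 3·5 5·3 15·1  f→[1+1+1+1]=4
q^16  k|16↦f(k): 16:1 8:1 4:1 2:1 1:1  a_16=5

4, 4, 5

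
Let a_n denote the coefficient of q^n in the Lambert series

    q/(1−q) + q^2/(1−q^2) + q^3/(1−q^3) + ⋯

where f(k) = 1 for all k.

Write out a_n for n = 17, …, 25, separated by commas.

2, 6, 2, 6, 4, 4, 2, 8, 3

q^17  k|17↦f(k): 17:1 1:1  a_17=2
q^18  k|18↦f(k): 18:1 9:1 6:1 3:1 2:1 1:1  a_18=6
[q^19] f(1)=1,f(19)=1 ⇒ 2
q^20  k|20↦f(k): 1:1 2:1 4:1 5:1 10:1 20:1  a_20=6
q^21  k|21↦f(k): 1:1 3:1 7:1 21:1  a_21=4
d|22:{1,2,11,22}  Σf=1+1+1+1=4
d|23:{23,1}  Σf=1+1=2
q^24  k|24↦f(k): 24:1 12:1 8:1 6:1 4:1 3:1 2:1 1:1  a_24=8
d|25:{1,5,25}  Σf=1+1+1=3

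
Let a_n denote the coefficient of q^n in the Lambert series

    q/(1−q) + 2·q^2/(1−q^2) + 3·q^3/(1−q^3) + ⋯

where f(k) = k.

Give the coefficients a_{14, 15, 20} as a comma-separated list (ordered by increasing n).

24, 24, 42

[q^14] f(1)=1,f(2)=2,f(7)=7,f(14)=14 ⇒ 24
q^15  k|15↦f(k): 1:1 3:3 5:5 15:15  a_15=24
n=20: 1·20 2·10 4·5 5·4 10·2 20·1  f→[1+2+4+5+10+20]=42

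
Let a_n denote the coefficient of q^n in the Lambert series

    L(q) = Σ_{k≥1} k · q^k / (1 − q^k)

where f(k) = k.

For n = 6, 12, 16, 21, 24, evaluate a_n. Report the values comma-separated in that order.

12, 28, 31, 32, 60

[q^6] f(1)=1,f(2)=2,f(3)=3,f(6)=6 ⇒ 12
[q^12] f(1)=1,f(2)=2,f(3)=3,f(4)=4,f(6)=6,f(12)=12 ⇒ 28
d|16:{16,8,4,2,1}  Σf=16+8+4+2+1=31
n=21: 1·21 3·7 7·3 21·1  f→[1+3+7+21]=32
d|24:{24,12,8,6,4,3,2,1}  Σf=24+12+8+6+4+3+2+1=60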